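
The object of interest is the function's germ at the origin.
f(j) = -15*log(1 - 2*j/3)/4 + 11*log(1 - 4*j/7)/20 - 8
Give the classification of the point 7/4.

The term (11/20)*log(1 - j/(7/4)) has argument 1 - 7/4/(7/4) = 0 at 7/4: a logarithmic (infinitely-sheeted) branch point; the remaining terms are analytic or single-valued there.

The point is a logarithmic branch point.


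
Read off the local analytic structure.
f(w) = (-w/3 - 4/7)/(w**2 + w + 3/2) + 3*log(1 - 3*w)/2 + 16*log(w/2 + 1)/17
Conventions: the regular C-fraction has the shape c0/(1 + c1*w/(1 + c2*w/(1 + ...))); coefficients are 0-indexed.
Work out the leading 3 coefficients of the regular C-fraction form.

The regular C-fraction coefficients are [-8/21, -8563/816, 61728113/6987408].

Taylor coefficients (expand at 0): a_0 = -8/21, a_1 = -8563/2142, a_2 = -85271/12852.
c0 = a_0 = -8/21. Peel one level at a time: if S = 1 + c*w/S' with S'(0) = 1, then c is the w-coefficient of S and S' = c*w/(S - 1).
S_1 = c0/f = 1 + (-8563/816)*w + (61728113/665856)*w^2 + ...; c1 = -8563/816.
S_2 = c1*w/(S_1 - 1) = 1 + (61728113/6987408)*w + ...; c2 = 61728113/6987408.


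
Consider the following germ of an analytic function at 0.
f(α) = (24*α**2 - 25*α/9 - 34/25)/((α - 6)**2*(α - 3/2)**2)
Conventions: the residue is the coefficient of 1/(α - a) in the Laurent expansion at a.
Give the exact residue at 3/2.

At the order-2 pole 3/2 set g(α) = (α - (3/2))^2*f(α) = (24*α**2 - 25*α/9 - 34/25)/(α - 6)**2.
Order-2 pole: residue = g'(a); g'(3/2) = 245068/54675, so the residue is 245068/54675.

The residue is 245068/54675.


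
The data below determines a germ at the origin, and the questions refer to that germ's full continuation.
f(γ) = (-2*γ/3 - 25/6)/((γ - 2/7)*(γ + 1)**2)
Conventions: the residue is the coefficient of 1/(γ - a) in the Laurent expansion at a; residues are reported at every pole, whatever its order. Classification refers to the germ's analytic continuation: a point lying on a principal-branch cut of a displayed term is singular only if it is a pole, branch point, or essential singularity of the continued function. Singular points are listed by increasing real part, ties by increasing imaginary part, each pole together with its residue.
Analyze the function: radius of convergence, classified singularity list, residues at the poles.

Denominator factor (γ + 1)^2: pole of order 2 at -1, modulus 1.
Denominator factor (γ - 2/7): pole of order 1 at 2/7, modulus 2/7.
The radius of convergence is the smallest modulus among the singular points: 2/7.
At the order-2 pole -1 set g(γ) = (γ - (-1))^2*f(γ) = (-2*γ/3 - 25/6)/(γ - 2/7).
Order-2 pole: residue = g'(a); g'(-1) = 427/162, so the residue is 427/162.
At the order-1 pole 2/7 set g(γ) = (γ - (2/7))*f(γ) = (-2*γ/3 - 25/6)/(γ + 1)**2.
Simple pole: residue = g(a) at a = 2/7, which is -427/162.
List the singular points by increasing real part (a conjugate pair: the negative imaginary part first).

Radius of convergence at 0: 2/7.
At -1: a pole of order 2; residue 427/162.
At 2/7: a pole of order 1; residue -427/162.


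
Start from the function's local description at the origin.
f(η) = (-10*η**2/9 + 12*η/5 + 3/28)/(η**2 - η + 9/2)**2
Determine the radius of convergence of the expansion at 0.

The radius of convergence is (3/2)*sqrt(2).

Denominator factor (η**2 - η + 9/2)^2: discriminant -17, complex-conjugate roots (1/2) + ((1/2)*sqrt(17))*i and (1/2) - ((1/2)*sqrt(17))*i; poles of order 2, moduli (3/2)*sqrt(2) and (3/2)*sqrt(2).
The radius of convergence is the smallest modulus among the singular points: (3/2)*sqrt(2).


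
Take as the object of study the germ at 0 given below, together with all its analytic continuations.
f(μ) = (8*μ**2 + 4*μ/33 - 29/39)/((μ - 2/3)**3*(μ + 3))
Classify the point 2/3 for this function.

The denominator factor μ - 2/3 vanishes at 2/3 and appears to the power 3; the numerator there equals 1241/429, nonzero, and no other factor vanishes.
Hence a pole whose order is the multiplicity, 3.

The point is a pole of order 3.


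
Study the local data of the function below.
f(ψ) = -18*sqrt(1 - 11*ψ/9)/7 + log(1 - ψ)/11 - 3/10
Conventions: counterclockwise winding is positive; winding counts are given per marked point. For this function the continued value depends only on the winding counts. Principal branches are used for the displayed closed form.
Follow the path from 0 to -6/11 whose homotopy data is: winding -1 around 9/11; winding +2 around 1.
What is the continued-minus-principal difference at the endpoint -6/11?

Continued minus principal equals ((12/7)*sqrt(15)) + ((4/11)*pi)*i.

The rational part is single-valued and drops out of the difference; each branch term changes only by its own monodromy.
(1/11)*log(1 - ψ/(1)): each positive loop around 1 adds 2*pi*i to the log, so winding +2 contributes (1/11)*(2)*2*pi*i = (4/11)*pi*i.
(-18/7)*sqrt(1 - ψ/(9/11)): winding -1 is odd, the square root flips sign, contributing -2*(-18/7)*sqrt(1 - (-6/11)/(9/11)) = -2*(-18/7)*sqrt(5/3) = (12/7)*sqrt(15).
Summing the contributions at ψ = -6/11 gives ((12/7)*sqrt(15)) + ((4/11)*pi)*i.


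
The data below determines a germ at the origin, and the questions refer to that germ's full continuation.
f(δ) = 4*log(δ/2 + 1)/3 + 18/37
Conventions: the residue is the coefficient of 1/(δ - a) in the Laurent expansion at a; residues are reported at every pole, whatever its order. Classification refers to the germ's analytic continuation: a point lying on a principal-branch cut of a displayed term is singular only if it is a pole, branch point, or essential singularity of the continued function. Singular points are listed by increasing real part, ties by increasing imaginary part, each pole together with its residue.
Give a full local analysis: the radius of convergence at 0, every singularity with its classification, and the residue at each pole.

Branch term (4/3)*log(1 - δ/(-2)): its argument vanishes at δ = -2, a logarithmic branch point, modulus 2.
The radius of convergence is the smallest modulus among the singular points: 2.

Radius of convergence at 0: 2.
At -2: a logarithmic branch point.


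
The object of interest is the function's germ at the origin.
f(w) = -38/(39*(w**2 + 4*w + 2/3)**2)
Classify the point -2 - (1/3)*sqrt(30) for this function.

The denominator factor w**2 + 4*w + 2/3 vanishes at -2 - (1/3)*sqrt(30) and appears to the power 2; the numerator there equals -38/39, nonzero, and no other factor vanishes.
Hence a pole whose order is the multiplicity, 2.

The point is a pole of order 2.


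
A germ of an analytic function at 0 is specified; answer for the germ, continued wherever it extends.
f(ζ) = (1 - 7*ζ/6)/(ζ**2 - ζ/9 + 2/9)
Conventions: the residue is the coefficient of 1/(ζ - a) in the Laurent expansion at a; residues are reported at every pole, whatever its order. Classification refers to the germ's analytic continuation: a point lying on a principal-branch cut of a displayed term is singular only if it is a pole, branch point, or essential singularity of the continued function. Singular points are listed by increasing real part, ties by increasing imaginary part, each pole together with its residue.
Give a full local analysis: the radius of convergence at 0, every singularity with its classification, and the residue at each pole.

Radius of convergence at 0: (1/3)*sqrt(2).
At (1/18) - ((1/18)*sqrt(71))*i: a pole of order 1; residue (-7/12) + ((101/852)*sqrt(71))*i.
At (1/18) + ((1/18)*sqrt(71))*i: a pole of order 1; residue (-7/12) - ((101/852)*sqrt(71))*i.

Denominator factor (ζ**2 - ζ/9 + 2/9): discriminant -71/81, complex-conjugate roots (1/18) + ((1/18)*sqrt(71))*i and (1/18) - ((1/18)*sqrt(71))*i; poles of order 1, moduli (1/3)*sqrt(2) and (1/3)*sqrt(2).
The radius of convergence is the smallest modulus among the singular points: (1/3)*sqrt(2).
The factor ζ**2 - ζ/9 + 2/9 splits as (ζ - a)(ζ - a') with a = (1/18) - ((1/18)*sqrt(71))*i, a' = (1/18) + ((1/18)*sqrt(71))*i. At the order-1 pole a set g(ζ) = (ζ - a)*f(ζ) = [1 - 7*ζ/6] / (ζ - a').
Simple pole: residue = g(a) at a = (1/18) - ((1/18)*sqrt(71))*i, which is (-7/12) + ((101/852)*sqrt(71))*i.
The factor ζ**2 - ζ/9 + 2/9 splits as (ζ - a)(ζ - a') with a = (1/18) + ((1/18)*sqrt(71))*i, a' = (1/18) - ((1/18)*sqrt(71))*i. At the order-1 pole a set g(ζ) = (ζ - a)*f(ζ) = [1 - 7*ζ/6] / (ζ - a').
Simple pole: residue = g(a) at a = (1/18) + ((1/18)*sqrt(71))*i, which is (-7/12) - ((101/852)*sqrt(71))*i.
List the singular points by increasing real part (a conjugate pair: the negative imaginary part first).


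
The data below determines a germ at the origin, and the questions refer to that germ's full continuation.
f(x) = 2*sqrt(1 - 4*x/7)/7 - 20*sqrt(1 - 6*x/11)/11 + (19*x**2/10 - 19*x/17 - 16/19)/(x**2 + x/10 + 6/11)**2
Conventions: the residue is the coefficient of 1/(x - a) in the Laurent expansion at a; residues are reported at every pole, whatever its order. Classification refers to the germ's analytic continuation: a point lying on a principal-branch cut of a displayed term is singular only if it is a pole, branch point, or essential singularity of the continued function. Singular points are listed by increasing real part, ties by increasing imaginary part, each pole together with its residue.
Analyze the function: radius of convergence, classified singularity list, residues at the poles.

Radius of convergence at 0: (1/11)*sqrt(66).
At (-1/20) - ((1/220)*sqrt(26279))*i: a pole of order 2; residue ((1777500/1843464683)*sqrt(26279))*i.
At (-1/20) + ((1/220)*sqrt(26279))*i: a pole of order 2; residue -((1777500/1843464683)*sqrt(26279))*i.
At 7/4: an algebraic (square-root) branch point.
At 11/6: an algebraic (square-root) branch point.

Denominator factor (x**2 + x/10 + 6/11)^2: discriminant -2389/1100, complex-conjugate roots (-1/20) + ((1/220)*sqrt(26279))*i and (-1/20) - ((1/220)*sqrt(26279))*i; poles of order 2, moduli (1/11)*sqrt(66) and (1/11)*sqrt(66).
Branch term (-20/11)*sqrt(1 - x/(11/6)): its argument vanishes at x = 11/6, a square-root branch point, modulus 11/6.
Branch term (2/7)*sqrt(1 - x/(7/4)): its argument vanishes at x = 7/4, a square-root branch point, modulus 7/4.
The radius of convergence is the smallest modulus among the singular points: (1/11)*sqrt(66).
The branch terms are analytic at (-1/20) - ((1/220)*sqrt(26279))*i and contribute nothing to the residue; only the rational part matters.
The factor x**2 + x/10 + 6/11 splits as (x - a)(x - a') with a = (-1/20) - ((1/220)*sqrt(26279))*i, a' = (-1/20) + ((1/220)*sqrt(26279))*i. At the order-2 pole a set g(x) = (x - a)^2*(rational part) = [19*x**2/10 - 19*x/17 - 16/19] / (x - a')^2.
Order-2 pole: residue = g'(a); g'((-1/20) - ((1/220)*sqrt(26279))*i) = ((1777500/1843464683)*sqrt(26279))*i, so the residue is ((1777500/1843464683)*sqrt(26279))*i.
The branch terms are analytic at (-1/20) + ((1/220)*sqrt(26279))*i and contribute nothing to the residue; only the rational part matters.
The factor x**2 + x/10 + 6/11 splits as (x - a)(x - a') with a = (-1/20) + ((1/220)*sqrt(26279))*i, a' = (-1/20) - ((1/220)*sqrt(26279))*i. At the order-2 pole a set g(x) = (x - a)^2*(rational part) = [19*x**2/10 - 19*x/17 - 16/19] / (x - a')^2.
Order-2 pole: residue = g'(a); g'((-1/20) + ((1/220)*sqrt(26279))*i) = -((1777500/1843464683)*sqrt(26279))*i, so the residue is -((1777500/1843464683)*sqrt(26279))*i.
List the singular points by increasing real part (a conjugate pair: the negative imaginary part first).


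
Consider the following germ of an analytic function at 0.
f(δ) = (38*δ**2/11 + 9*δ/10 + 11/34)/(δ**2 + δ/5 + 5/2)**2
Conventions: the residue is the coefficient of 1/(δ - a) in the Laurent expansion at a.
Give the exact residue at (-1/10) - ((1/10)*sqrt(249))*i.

The residue is ((276445/7729458)*sqrt(249))*i.


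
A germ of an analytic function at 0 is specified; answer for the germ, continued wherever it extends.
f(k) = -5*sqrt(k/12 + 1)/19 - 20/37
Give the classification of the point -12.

The term (-5/19)*sqrt(1 - k/(-12)) has argument 1 - -12/(-12) = 0 at -12: a square-root (algebraic, two-sheeted) branch point; the remaining terms are analytic or single-valued there.

The point is an algebraic (square-root) branch point.


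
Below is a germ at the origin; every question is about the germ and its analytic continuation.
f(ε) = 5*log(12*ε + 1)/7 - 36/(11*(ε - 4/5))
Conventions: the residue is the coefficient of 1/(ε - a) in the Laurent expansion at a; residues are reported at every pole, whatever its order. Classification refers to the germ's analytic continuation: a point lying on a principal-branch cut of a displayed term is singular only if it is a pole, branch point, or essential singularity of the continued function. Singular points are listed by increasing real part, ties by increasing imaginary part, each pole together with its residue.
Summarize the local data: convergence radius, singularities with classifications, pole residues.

Denominator factor (ε - 4/5): pole of order 1 at 4/5, modulus 4/5.
Branch term (5/7)*log(1 - ε/(-1/12)): its argument vanishes at ε = -1/12, a logarithmic branch point, modulus 1/12.
The radius of convergence is the smallest modulus among the singular points: 1/12.
The branch term is analytic at 4/5 and contributes nothing to the residue; only the rational part matters.
At the order-1 pole 4/5 set g(ε) = (ε - (4/5))*(rational part) = -36/11.
Simple pole: residue = g(a) at a = 4/5, which is -36/11.
List the singular points by increasing real part (a conjugate pair: the negative imaginary part first).

Radius of convergence at 0: 1/12.
At -1/12: a logarithmic branch point.
At 4/5: a pole of order 1; residue -36/11.


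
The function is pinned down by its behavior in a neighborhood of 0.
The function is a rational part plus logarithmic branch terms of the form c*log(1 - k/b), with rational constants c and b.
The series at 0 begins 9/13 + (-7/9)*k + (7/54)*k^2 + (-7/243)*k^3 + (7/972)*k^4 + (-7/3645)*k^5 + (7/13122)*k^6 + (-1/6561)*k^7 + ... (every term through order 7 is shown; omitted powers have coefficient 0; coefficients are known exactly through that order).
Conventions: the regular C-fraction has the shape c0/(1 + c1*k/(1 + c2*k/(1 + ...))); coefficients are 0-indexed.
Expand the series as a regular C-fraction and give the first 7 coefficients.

Taylor coefficients (read off): a_0 = 9/13, a_1 = -7/9, a_2 = 7/54, a_3 = -7/243, a_4 = 7/972, a_5 = -7/3645, a_6 = 7/13122.
c0 = a_0 = 9/13. Peel one level at a time: if S = 1 + c*k/S' with S'(0) = 1, then c is the k-coefficient of S and S' = c*k/(S - 1).
S_1 = c0/f = 1 + (91/81)*k + (14105/13122)*k^2 + ...; c1 = 91/81.
S_2 = c1*k/(S_1 - 1) = 1 + (-155/162)*k + (-1/108)*k^2 + ...; c2 = -155/162.
S_3 = c2*k/(S_2 - 1) = 1 + (-3/310)*k + (41/24025)*k^2 + ...; c3 = -3/310.
S_4 = c3*k/(S_3 - 1) = 1 + (82/465)*k + (-1/135)*k^2 + ...; c4 = 82/465.
S_5 = c4*k/(S_4 - 1) = 1 + (31/738)*k + (-713/136161)*k^2 + ...; c5 = 31/738.
S_6 = c5*k/(S_5 - 1) = 1 + (46/369)*k + ...; c6 = 46/369.

The regular C-fraction coefficients are [9/13, 91/81, -155/162, -3/310, 82/465, 31/738, 46/369].


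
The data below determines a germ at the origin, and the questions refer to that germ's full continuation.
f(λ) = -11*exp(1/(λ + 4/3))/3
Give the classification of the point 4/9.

The point is a regular point.

There is no denominator, hence no pole anywhere.
The essential point of exp(1/(λ - (-4/3))) is -4/3, not 4/9.
So the germ continues analytically to 4/9.


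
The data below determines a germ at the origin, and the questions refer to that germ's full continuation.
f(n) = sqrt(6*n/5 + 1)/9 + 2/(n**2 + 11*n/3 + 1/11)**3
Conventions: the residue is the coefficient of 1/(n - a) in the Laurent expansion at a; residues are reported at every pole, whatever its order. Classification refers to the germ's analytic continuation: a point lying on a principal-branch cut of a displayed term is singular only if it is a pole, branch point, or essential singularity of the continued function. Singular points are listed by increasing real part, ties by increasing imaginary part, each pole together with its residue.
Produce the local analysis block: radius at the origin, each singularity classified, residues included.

Radius of convergence at 0: 11/6 - (1/66)*sqrt(14245).
At -11/6 - (1/66)*sqrt(14245): a pole of order 3; residue -(352836/2171747375)*sqrt(14245).
At -5/6: an algebraic (square-root) branch point.
At -11/6 + (1/66)*sqrt(14245): a pole of order 3; residue (352836/2171747375)*sqrt(14245).

Denominator factor (n**2 + 11*n/3 + 1/11)^3: discriminant 1295/99, real irrational roots -11/6 + (1/66)*sqrt(14245) and -11/6 - (1/66)*sqrt(14245); poles of order 3, moduli 11/6 - (1/66)*sqrt(14245) and 11/6 + (1/66)*sqrt(14245).
Branch term (1/9)*sqrt(1 - n/(-5/6)): its argument vanishes at n = -5/6, a square-root branch point, modulus 5/6.
The radius of convergence is the smallest modulus among the singular points: 11/6 - (1/66)*sqrt(14245).
The branch term is analytic at -11/6 - (1/66)*sqrt(14245) and contributes nothing to the residue; only the rational part matters.
The factor n**2 + 11*n/3 + 1/11 splits as (n - a)(n - a') with a = -11/6 - (1/66)*sqrt(14245), a' = -11/6 + (1/66)*sqrt(14245). At the order-3 pole a set g(n) = (n - a)^3*(rational part) = [2] / (n - a')^3.
Order-3 pole: residue = g''(a)/2; g''(-11/6 - (1/66)*sqrt(14245)) = -(705672/2171747375)*sqrt(14245), so the residue is -(352836/2171747375)*sqrt(14245).
The branch term is analytic at -11/6 + (1/66)*sqrt(14245) and contributes nothing to the residue; only the rational part matters.
The factor n**2 + 11*n/3 + 1/11 splits as (n - a)(n - a') with a = -11/6 + (1/66)*sqrt(14245), a' = -11/6 - (1/66)*sqrt(14245). At the order-3 pole a set g(n) = (n - a)^3*(rational part) = [2] / (n - a')^3.
Order-3 pole: residue = g''(a)/2; g''(-11/6 + (1/66)*sqrt(14245)) = (705672/2171747375)*sqrt(14245), so the residue is (352836/2171747375)*sqrt(14245).
List the singular points by increasing real part (a conjugate pair: the negative imaginary part first).


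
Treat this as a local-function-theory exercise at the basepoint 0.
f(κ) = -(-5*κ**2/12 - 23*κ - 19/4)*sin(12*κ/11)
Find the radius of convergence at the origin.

The factor -sin(12*κ/11) is entire and contributes no finite singular point.
The polynomial part has no poles.
No finite singular points: the Taylor series at 0 converges everywhere.

The radius of convergence is infinite.


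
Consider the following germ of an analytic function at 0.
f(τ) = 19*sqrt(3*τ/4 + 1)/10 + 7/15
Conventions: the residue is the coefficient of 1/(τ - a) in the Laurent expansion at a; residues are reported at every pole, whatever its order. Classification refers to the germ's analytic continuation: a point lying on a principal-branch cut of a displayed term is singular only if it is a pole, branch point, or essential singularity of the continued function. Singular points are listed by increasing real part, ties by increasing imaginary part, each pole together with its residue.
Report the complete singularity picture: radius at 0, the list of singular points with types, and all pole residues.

Radius of convergence at 0: 4/3.
At -4/3: an algebraic (square-root) branch point.

Branch term (19/10)*sqrt(1 - τ/(-4/3)): its argument vanishes at τ = -4/3, a square-root branch point, modulus 4/3.
The radius of convergence is the smallest modulus among the singular points: 4/3.


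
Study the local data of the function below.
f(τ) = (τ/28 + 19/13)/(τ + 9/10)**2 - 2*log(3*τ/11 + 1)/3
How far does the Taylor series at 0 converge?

Denominator factor (τ + 9/10)^2: pole of order 2 at -9/10, modulus 9/10.
Branch term (-2/3)*log(1 - τ/(-11/3)): its argument vanishes at τ = -11/3, a logarithmic branch point, modulus 11/3.
The radius of convergence is the smallest modulus among the singular points: 9/10.

The radius of convergence is 9/10.


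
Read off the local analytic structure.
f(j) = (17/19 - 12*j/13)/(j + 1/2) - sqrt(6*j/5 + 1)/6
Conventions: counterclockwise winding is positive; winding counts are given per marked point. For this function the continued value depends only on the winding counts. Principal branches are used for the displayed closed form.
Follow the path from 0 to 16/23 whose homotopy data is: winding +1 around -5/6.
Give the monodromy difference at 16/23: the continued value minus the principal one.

Continued minus principal equals (1/345)*sqrt(24265).

The rational part is single-valued and drops out of the difference; each branch term changes only by its own monodromy.
(-1/6)*sqrt(1 - j/(-5/6)): winding +1 is odd, the square root flips sign, contributing -2*(-1/6)*sqrt(1 - (16/23)/(-5/6)) = -2*(-1/6)*sqrt(211/115) = (1/345)*sqrt(24265).
Summing the contributions at j = 16/23 gives (1/345)*sqrt(24265).


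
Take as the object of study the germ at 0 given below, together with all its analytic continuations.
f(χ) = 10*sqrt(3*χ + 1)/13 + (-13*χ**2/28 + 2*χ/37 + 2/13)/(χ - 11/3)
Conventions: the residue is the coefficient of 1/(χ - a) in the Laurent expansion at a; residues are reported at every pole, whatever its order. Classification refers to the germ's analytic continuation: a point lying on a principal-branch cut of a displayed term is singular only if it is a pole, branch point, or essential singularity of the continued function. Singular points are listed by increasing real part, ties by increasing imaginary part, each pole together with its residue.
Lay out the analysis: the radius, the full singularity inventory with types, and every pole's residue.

Denominator factor (χ - 11/3): pole of order 1 at 11/3, modulus 11/3.
Branch term (10/13)*sqrt(1 - χ/(-1/3)): its argument vanishes at χ = -1/3, a square-root branch point, modulus 1/3.
The radius of convergence is the smallest modulus among the singular points: 1/3.
The branch term is analytic at 11/3 and contributes nothing to the residue; only the rational part matters.
At the order-1 pole 11/3 set g(χ) = (χ - (11/3))*(rational part) = -13*χ**2/28 + 2*χ/37 + 2/13.
Simple pole: residue = g(a) at a = 11/3, which is -713941/121212.
List the singular points by increasing real part (a conjugate pair: the negative imaginary part first).

Radius of convergence at 0: 1/3.
At -1/3: an algebraic (square-root) branch point.
At 11/3: a pole of order 1; residue -713941/121212.


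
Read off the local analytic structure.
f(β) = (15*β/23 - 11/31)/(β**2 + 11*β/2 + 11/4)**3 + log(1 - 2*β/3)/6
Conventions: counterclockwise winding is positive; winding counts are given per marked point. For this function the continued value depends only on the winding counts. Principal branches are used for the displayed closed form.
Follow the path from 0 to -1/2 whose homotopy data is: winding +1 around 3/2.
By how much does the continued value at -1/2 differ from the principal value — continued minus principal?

The rational part is single-valued and drops out of the difference; each branch term changes only by its own monodromy.
(1/6)*log(1 - β/(3/2)): each positive loop around 3/2 adds 2*pi*i to the log, so winding +1 contributes (1/6)*(1)*2*pi*i = (1/3)*pi*i.
Summing the contributions at β = -1/2 gives (1/3)*pi*i.

Continued minus principal equals (1/3)*pi*i.


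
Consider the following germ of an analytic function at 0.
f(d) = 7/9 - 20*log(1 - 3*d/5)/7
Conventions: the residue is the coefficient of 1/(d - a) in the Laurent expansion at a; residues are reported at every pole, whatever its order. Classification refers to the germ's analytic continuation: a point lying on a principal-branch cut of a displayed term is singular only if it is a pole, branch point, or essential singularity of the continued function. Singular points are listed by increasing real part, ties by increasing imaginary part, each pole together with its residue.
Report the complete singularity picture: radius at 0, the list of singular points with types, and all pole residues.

Radius of convergence at 0: 5/3.
At 5/3: a logarithmic branch point.

Branch term (-20/7)*log(1 - d/(5/3)): its argument vanishes at d = 5/3, a logarithmic branch point, modulus 5/3.
The radius of convergence is the smallest modulus among the singular points: 5/3.


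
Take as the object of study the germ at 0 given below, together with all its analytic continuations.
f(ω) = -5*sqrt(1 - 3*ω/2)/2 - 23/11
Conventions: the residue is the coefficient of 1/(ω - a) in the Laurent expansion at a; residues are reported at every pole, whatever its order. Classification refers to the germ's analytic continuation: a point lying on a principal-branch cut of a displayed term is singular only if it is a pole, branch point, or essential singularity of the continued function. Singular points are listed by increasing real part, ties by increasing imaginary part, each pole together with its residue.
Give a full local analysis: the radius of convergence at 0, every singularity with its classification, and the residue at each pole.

Radius of convergence at 0: 2/3.
At 2/3: an algebraic (square-root) branch point.

Branch term (-5/2)*sqrt(1 - ω/(2/3)): its argument vanishes at ω = 2/3, a square-root branch point, modulus 2/3.
The radius of convergence is the smallest modulus among the singular points: 2/3.


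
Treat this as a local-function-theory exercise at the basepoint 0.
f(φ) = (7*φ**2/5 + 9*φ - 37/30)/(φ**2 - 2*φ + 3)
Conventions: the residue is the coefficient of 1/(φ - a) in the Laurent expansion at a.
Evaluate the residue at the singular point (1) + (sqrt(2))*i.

The factor φ**2 - 2*φ + 3 splits as (φ - a)(φ - a') with a = (1) + (sqrt(2))*i, a' = (1) - (sqrt(2))*i. At the order-1 pole a set g(φ) = (φ - a)*f(φ) = [7*φ**2/5 + 9*φ - 37/30] / (φ - a').
Simple pole: residue = g(a) at a = (1) + (sqrt(2))*i, which is (59/10) - ((191/120)*sqrt(2))*i.

The residue is (59/10) - ((191/120)*sqrt(2))*i.


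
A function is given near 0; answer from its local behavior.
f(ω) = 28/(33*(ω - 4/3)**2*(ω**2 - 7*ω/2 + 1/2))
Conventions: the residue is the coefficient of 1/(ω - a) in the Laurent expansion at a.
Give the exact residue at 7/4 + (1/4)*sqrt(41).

The residue is -1260/20339 + (16548/833899)*sqrt(41).

The factor ω**2 - 7*ω/2 + 1/2 splits as (ω - a)(ω - a') with a = 7/4 + (1/4)*sqrt(41), a' = 7/4 - (1/4)*sqrt(41). At the order-1 pole a set g(ω) = (ω - a)*f(ω) = [28/(33*(ω - 4/3)**2)] / (ω - a').
Simple pole: residue = g(a) at a = 7/4 + (1/4)*sqrt(41), which is -1260/20339 + (16548/833899)*sqrt(41).


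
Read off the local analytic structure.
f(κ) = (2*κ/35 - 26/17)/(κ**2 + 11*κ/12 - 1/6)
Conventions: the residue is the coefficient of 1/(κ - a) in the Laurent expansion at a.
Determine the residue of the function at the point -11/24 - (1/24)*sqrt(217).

The factor κ**2 + 11*κ/12 - 1/6 splits as (κ - a)(κ - a') with a = -11/24 - (1/24)*sqrt(217), a' = -11/24 + (1/24)*sqrt(217). At the order-1 pole a set g(κ) = (κ - a)*f(κ) = [2*κ/35 - 26/17] / (κ - a').
Simple pole: residue = g(a) at a = -11/24 - (1/24)*sqrt(217), which is 1/35 + (11107/129115)*sqrt(217).

The residue is 1/35 + (11107/129115)*sqrt(217).


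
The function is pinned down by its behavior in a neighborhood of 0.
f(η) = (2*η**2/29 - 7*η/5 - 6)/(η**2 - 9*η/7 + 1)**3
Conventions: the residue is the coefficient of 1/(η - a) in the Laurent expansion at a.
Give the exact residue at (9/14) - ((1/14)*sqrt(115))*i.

The residue is -((100278451/220526875)*sqrt(115))*i.

The factor η**2 - 9*η/7 + 1 splits as (η - a)(η - a') with a = (9/14) - ((1/14)*sqrt(115))*i, a' = (9/14) + ((1/14)*sqrt(115))*i. At the order-3 pole a set g(η) = (η - a)^3*f(η) = [2*η**2/29 - 7*η/5 - 6] / (η - a')^3.
Order-3 pole: residue = g''(a)/2; g''((9/14) - ((1/14)*sqrt(115))*i) = -((200556902/220526875)*sqrt(115))*i, so the residue is -((100278451/220526875)*sqrt(115))*i.


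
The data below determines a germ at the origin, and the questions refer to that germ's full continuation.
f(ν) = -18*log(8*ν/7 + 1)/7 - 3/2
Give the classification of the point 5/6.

The point is a regular point.

There is no denominator, hence no pole anywhere.
Branch term log(1 - ν/(-7/8)): argument at 5/6 is 41/21, nonzero, so 5/6 is not its branch point (a point on a principal cut is still regular for the continued germ).
So the germ continues analytically to 5/6.


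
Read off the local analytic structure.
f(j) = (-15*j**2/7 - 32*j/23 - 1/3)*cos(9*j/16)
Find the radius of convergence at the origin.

The radius of convergence is infinite.

The factor cos(9*j/16) is entire and contributes no finite singular point.
The polynomial part has no poles.
No finite singular points: the Taylor series at 0 converges everywhere.


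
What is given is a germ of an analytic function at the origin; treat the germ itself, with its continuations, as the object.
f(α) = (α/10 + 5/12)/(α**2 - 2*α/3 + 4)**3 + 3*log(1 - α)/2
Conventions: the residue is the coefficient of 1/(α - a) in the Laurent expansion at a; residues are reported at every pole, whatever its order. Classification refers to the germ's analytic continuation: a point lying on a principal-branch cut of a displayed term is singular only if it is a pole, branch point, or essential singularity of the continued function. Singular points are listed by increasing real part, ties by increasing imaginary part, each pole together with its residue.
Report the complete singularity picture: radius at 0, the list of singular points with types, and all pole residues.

Denominator factor (α**2 - 2*α/3 + 4)^3: discriminant -140/9, complex-conjugate roots (1/3) + ((1/3)*sqrt(35))*i and (1/3) - ((1/3)*sqrt(35))*i; poles of order 3, moduli 2 and 2.
Branch term (3/2)*log(1 - α/(1)): its argument vanishes at α = 1, a logarithmic branch point, modulus 1.
The radius of convergence is the smallest modulus among the singular points: 1.
The branch term is analytic at (1/3) - ((1/3)*sqrt(35))*i and contributes nothing to the residue; only the rational part matters.
The factor α**2 - 2*α/3 + 4 splits as (α - a)(α - a') with a = (1/3) - ((1/3)*sqrt(35))*i, a' = (1/3) + ((1/3)*sqrt(35))*i. At the order-3 pole a set g(α) = (α - a)^3*(rational part) = [α/10 + 5/12] / (α - a')^3.
Order-3 pole: residue = g''(a)/2; g''((1/3) - ((1/3)*sqrt(35))*i) = ((6561/6860000)*sqrt(35))*i, so the residue is ((6561/13720000)*sqrt(35))*i.
The branch term is analytic at (1/3) + ((1/3)*sqrt(35))*i and contributes nothing to the residue; only the rational part matters.
The factor α**2 - 2*α/3 + 4 splits as (α - a)(α - a') with a = (1/3) + ((1/3)*sqrt(35))*i, a' = (1/3) - ((1/3)*sqrt(35))*i. At the order-3 pole a set g(α) = (α - a)^3*(rational part) = [α/10 + 5/12] / (α - a')^3.
Order-3 pole: residue = g''(a)/2; g''((1/3) + ((1/3)*sqrt(35))*i) = -((6561/6860000)*sqrt(35))*i, so the residue is -((6561/13720000)*sqrt(35))*i.
List the singular points by increasing real part (a conjugate pair: the negative imaginary part first).

Radius of convergence at 0: 1.
At (1/3) - ((1/3)*sqrt(35))*i: a pole of order 3; residue ((6561/13720000)*sqrt(35))*i.
At (1/3) + ((1/3)*sqrt(35))*i: a pole of order 3; residue -((6561/13720000)*sqrt(35))*i.
At 1: a logarithmic branch point.


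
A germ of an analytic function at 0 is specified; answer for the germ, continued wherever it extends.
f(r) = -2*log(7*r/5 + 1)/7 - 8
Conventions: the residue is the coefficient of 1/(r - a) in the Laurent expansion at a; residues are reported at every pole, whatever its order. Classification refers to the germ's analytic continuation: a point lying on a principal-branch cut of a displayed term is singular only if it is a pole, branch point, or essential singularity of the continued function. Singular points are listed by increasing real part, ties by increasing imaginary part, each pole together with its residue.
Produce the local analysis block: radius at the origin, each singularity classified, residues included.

Radius of convergence at 0: 5/7.
At -5/7: a logarithmic branch point.

Branch term (-2/7)*log(1 - r/(-5/7)): its argument vanishes at r = -5/7, a logarithmic branch point, modulus 5/7.
The radius of convergence is the smallest modulus among the singular points: 5/7.


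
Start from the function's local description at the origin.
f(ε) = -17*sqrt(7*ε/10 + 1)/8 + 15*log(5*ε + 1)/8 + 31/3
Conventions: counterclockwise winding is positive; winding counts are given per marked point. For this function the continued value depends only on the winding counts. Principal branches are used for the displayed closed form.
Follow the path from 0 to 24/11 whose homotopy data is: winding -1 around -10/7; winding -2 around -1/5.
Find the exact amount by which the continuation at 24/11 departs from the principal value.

Continued minus principal equals ((17/220)*sqrt(7645)) - ((15/2)*pi)*i.

The rational part is single-valued and drops out of the difference; each branch term changes only by its own monodromy.
(15/8)*log(1 - ε/(-1/5)): each positive loop around -1/5 adds 2*pi*i to the log, so winding -2 contributes (15/8)*(-2)*2*pi*i = -(15/2)*pi*i.
(-17/8)*sqrt(1 - ε/(-10/7)): winding -1 is odd, the square root flips sign, contributing -2*(-17/8)*sqrt(1 - (24/11)/(-10/7)) = -2*(-17/8)*sqrt(139/55) = (17/220)*sqrt(7645).
Summing the contributions at ε = 24/11 gives ((17/220)*sqrt(7645)) - ((15/2)*pi)*i.


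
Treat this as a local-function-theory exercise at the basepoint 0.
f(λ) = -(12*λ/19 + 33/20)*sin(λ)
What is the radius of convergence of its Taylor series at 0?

The radius of convergence is infinite.

The factor -sin(λ) is entire and contributes no finite singular point.
The polynomial part has no poles.
No finite singular points: the Taylor series at 0 converges everywhere.


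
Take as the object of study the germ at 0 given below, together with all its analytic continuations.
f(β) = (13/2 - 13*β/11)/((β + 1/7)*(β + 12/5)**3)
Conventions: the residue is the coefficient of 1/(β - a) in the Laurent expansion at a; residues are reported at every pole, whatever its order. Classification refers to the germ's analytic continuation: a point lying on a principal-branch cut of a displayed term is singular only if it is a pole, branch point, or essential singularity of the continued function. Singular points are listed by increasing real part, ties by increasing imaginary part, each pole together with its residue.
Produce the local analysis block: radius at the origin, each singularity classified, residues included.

Denominator factor (β + 12/5)^3: pole of order 3 at -12/5, modulus 12/5.
Denominator factor (β + 1/7): pole of order 1 at -1/7, modulus 1/7.
The radius of convergence is the smallest modulus among the singular points: 1/7.
At the order-3 pole -12/5 set g(β) = (β - (-12/5))^3*f(β) = (13/2 - 13*β/11)/(β + 1/7).
Order-3 pole: residue = g''(a)/2; g''(-12/5) = -79625/68651, so the residue is -79625/137302.
At the order-1 pole -1/7 set g(β) = (β - (-1/7))*f(β) = (13/2 - 13*β/11)/(β + 12/5)**3.
Simple pole: residue = g(a) at a = -1/7, which is 79625/137302.
List the singular points by increasing real part (a conjugate pair: the negative imaginary part first).

Radius of convergence at 0: 1/7.
At -12/5: a pole of order 3; residue -79625/137302.
At -1/7: a pole of order 1; residue 79625/137302.


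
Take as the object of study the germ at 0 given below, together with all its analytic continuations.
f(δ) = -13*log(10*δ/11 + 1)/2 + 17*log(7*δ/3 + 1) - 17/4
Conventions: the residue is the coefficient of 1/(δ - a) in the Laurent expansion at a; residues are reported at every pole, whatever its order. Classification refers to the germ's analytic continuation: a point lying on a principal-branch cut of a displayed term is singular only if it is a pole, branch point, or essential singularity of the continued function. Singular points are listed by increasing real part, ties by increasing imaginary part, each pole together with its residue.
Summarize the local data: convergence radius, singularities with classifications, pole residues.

Radius of convergence at 0: 3/7.
At -11/10: a logarithmic branch point.
At -3/7: a logarithmic branch point.

Branch term (-13/2)*log(1 - δ/(-11/10)): its argument vanishes at δ = -11/10, a logarithmic branch point, modulus 11/10.
Branch term (17)*log(1 - δ/(-3/7)): its argument vanishes at δ = -3/7, a logarithmic branch point, modulus 3/7.
The radius of convergence is the smallest modulus among the singular points: 3/7.
List the singular points by increasing real part (a conjugate pair: the negative imaginary part first).


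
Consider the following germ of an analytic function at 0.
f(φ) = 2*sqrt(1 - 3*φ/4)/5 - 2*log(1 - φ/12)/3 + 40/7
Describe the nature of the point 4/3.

The term (2/5)*sqrt(1 - φ/(4/3)) has argument 1 - 4/3/(4/3) = 0 at 4/3: a square-root (algebraic, two-sheeted) branch point; the remaining terms are analytic or single-valued there.

The point is an algebraic (square-root) branch point.


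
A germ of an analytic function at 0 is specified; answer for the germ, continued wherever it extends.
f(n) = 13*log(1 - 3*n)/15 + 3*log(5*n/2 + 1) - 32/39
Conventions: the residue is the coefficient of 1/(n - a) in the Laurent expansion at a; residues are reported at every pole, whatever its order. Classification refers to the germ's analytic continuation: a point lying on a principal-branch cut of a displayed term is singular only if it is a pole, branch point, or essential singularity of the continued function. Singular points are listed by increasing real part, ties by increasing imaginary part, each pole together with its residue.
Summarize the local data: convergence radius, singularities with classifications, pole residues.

Branch term (3)*log(1 - n/(-2/5)): its argument vanishes at n = -2/5, a logarithmic branch point, modulus 2/5.
Branch term (13/15)*log(1 - n/(1/3)): its argument vanishes at n = 1/3, a logarithmic branch point, modulus 1/3.
The radius of convergence is the smallest modulus among the singular points: 1/3.
List the singular points by increasing real part (a conjugate pair: the negative imaginary part first).

Radius of convergence at 0: 1/3.
At -2/5: a logarithmic branch point.
At 1/3: a logarithmic branch point.


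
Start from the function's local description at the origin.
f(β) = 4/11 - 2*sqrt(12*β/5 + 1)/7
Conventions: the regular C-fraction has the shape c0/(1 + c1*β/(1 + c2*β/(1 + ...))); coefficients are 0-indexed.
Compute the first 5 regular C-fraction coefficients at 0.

Taylor coefficients (expand at 0): a_0 = 6/77, a_1 = -12/35, a_2 = 36/175, a_3 = -216/875, a_4 = 324/875.
c0 = a_0 = 6/77. Peel one level at a time: if S = 1 + c*β/S' with S'(0) = 1, then c is the β-coefficient of S and S' = c*β/(S - 1).
S_1 = c0/f = 1 + (22/5)*β + (418/25)*β^2 + ...; c1 = 22/5.
S_2 = c1*β/(S_1 - 1) = 1 + (-19/5)*β + (-9/25)*β^2 + ...; c2 = -19/5.
S_3 = c2*β/(S_2 - 1) = 1 + (-9/95)*β + (1107/9025)*β^2 + ...; c3 = -9/95.
S_4 = c3*β/(S_3 - 1) = 1 + (123/95)*β + ...; c4 = 123/95.

The regular C-fraction coefficients are [6/77, 22/5, -19/5, -9/95, 123/95].


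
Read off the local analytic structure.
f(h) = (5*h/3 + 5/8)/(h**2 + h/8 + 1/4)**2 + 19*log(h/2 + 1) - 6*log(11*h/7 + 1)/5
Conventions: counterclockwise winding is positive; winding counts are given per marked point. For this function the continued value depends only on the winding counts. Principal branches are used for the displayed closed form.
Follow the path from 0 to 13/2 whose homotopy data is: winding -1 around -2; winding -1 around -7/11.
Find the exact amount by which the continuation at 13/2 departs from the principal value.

The rational part is single-valued and drops out of the difference; each branch term changes only by its own monodromy.
(19)*log(1 - h/(-2)): each positive loop around -2 adds 2*pi*i to the log, so winding -1 contributes (19)*(-1)*2*pi*i = -(38)*pi*i.
(-6/5)*log(1 - h/(-7/11)): each positive loop around -7/11 adds 2*pi*i to the log, so winding -1 contributes (-6/5)*(-1)*2*pi*i = (12/5)*pi*i.
Summing the contributions at h = 13/2 gives -(178/5)*pi*i.

Continued minus principal equals -(178/5)*pi*i.


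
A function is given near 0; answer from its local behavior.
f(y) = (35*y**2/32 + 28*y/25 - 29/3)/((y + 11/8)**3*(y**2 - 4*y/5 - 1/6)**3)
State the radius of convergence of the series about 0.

Denominator factor (y + 11/8)^3: pole of order 3 at -11/8, modulus 11/8.
Denominator factor (y**2 - 4*y/5 - 1/6)^3: discriminant 98/75, real irrational roots 2/5 + (7/30)*sqrt(6) and 2/5 - (7/30)*sqrt(6); poles of order 3, moduli 2/5 + (7/30)*sqrt(6) and -2/5 + (7/30)*sqrt(6).
The radius of convergence is the smallest modulus among the singular points: -2/5 + (7/30)*sqrt(6).

The radius of convergence is -2/5 + (7/30)*sqrt(6).
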